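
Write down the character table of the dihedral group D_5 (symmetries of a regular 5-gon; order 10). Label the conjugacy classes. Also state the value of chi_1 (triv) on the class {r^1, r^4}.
Conjugacy classes: {e} of size 1, {r^1, r^4} of size 2, {r^2, r^3} of size 2, {s, sr, ..., sr^4} of size 5.
Character table:
  irrep \ class              {e} (size 1)  {r^1, r^4} (size 2)  {r^2, r^3} (size 2)  {s, sr, ..., sr^4} (size 5)
  chi_1 (triv)               1             1                    1                    1                          
  chi_2 (sign: r->1, s->-1)  1             1                    1                    -1                         
  chi_3 (2d, j=1)            2             -1/2 + sqrt(5)/2     -sqrt(5)/2 - 1/2     0                          
  chi_4 (2d, j=2)            2             -sqrt(5)/2 - 1/2     -1/2 + sqrt(5)/2     0                          

Spot check: chi_1 (triv) on {r^1, r^4} = 1.

Derivation: D_5 has order 2*5 = 10 with 4 conjugacy classes, hence 4 irreducibles. Sum of squared dims 1 + 1 + 4 + 4 = 10 = |G|. Linear characters come from the abelianisation; the 2-dimensional irreps have character r^k -> 2*cos(2*pi*j*k/5), reflections -> 0.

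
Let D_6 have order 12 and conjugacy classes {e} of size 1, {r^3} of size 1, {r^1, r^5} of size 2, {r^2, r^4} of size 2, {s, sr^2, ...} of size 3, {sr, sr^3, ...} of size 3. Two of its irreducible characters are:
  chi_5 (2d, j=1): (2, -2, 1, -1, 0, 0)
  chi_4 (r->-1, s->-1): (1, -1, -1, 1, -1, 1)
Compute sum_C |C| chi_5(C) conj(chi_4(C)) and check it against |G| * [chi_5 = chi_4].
Sum = 0; so <chi_5, chi_4> = 0 (distinct irreducibles are orthogonal).

Compute term by term over conjugacy classes (|C| * chi_5(C) * conj(chi_4(C))):
  1*(2)*conj(1) + 1*(-2)*conj(-1) + 2*(1)*conj(-1) + 2*(-1)*conj(1) + 3*(0)*conj(-1) + 3*(0)*conj(1)
  = (2) + (2) + (-2) + (-2) + (0) + (0)
  = 0.
Dividing by |G| = 12 gives 0/12 = 0, matching the row-orthogonality relation <chi_5, chi_4> = [chi_5 = chi_4].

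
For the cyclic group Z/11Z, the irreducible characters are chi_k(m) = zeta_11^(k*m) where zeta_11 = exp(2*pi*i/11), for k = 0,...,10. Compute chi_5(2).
chi_5(2) = zeta_11^10 = exp(-2*I*pi/11)

Proof sketch: chi_5(2) = zeta_11^(5*2) = zeta_11^10. Since zeta_11^11 = 1, this equals zeta_11^10 = exp(2*pi*i*10/11) = exp(-2*I*pi/11).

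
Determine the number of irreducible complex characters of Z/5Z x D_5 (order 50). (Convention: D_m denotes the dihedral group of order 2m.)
20

Working: The number of irreducible complex representations of a finite group equals its number of conjugacy classes. For a direct product, #classes(G x H) = #classes(G) * #classes(H). Z/5Z has 5 classes (abelian), D_5 has 4 classes, so 5 * 4 = 20, so Z/5Z x D_5 (order 50) has exactly 20 irreducible complex representations.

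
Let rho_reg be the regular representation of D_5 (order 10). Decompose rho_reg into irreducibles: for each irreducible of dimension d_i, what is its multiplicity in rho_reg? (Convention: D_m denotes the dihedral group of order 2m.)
Each irreducible V_i of dimension d_i appears with multiplicity d_i, i.e. rho_reg = (direct sum over all irreducibles V_i) d_i V_i. The irreducible dimensions for D_5 are 1, 1, 2, 2: 2 irreducibles of dimension 1, each with multiplicity 1; 2 irreducibles of dimension 2, each with multiplicity 2. Total dimension 2*1*1 + 2*2*2 = 10 = |G|.

Argument: General theorem: in the regular representation of a finite group G, each irreducible appears with multiplicity equal to its dimension. Check: dim(rho_reg) = sum d_i^2 = 1 + 1 + 4 + 4 = 10 = |G|.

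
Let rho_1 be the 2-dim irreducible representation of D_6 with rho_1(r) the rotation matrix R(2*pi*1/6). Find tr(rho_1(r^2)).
chi_{rho_1}(r^2) = 2*cos(2*pi*1*2/6) = -1

Justification: rho_1(r^2) is rotation by angle 2*pi*1*2/6, whose trace is 2*cos(2*pi*1*2/6) = -1.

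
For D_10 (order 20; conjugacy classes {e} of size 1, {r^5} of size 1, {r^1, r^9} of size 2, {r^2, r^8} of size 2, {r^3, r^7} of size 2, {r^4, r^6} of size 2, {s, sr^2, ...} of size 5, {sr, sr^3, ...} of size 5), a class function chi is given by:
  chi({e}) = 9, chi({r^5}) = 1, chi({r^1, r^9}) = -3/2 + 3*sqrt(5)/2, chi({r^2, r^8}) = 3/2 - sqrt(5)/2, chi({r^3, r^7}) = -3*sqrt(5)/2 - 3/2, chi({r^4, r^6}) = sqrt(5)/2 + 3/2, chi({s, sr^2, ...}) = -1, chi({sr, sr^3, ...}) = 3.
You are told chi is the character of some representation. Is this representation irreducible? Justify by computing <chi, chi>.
Not irreducible (reducible): <chi, chi> = 10 > 1.

Details: <chi, chi> = (1/|G|) sum_C |C| * |chi(C)|^2 = (1/20)[1*|9|^2 + 1*|1|^2 + 2*|-3/2 + 3*sqrt(5)/2|^2 + 2*|3/2 - sqrt(5)/2|^2 + 2*|-3*sqrt(5)/2 - 3/2|^2 + 2*|sqrt(5)/2 + 3/2|^2 + 5*|-1|^2 + 5*|3|^2]
  = (1/20)[(81) + (1) + (27 - 9*sqrt(5)) + (7 - 3*sqrt(5)) + (9*sqrt(5) + 27) + (3*sqrt(5) + 7) + (5) + (45)] = 200/20 = 10.
A character is irreducible iff <chi, chi> = 1, so this representation is reducible.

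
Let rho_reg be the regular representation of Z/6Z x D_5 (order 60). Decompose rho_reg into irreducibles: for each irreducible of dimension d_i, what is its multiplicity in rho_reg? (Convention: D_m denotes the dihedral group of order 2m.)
Each irreducible V_i of dimension d_i appears with multiplicity d_i, i.e. rho_reg = (direct sum over all irreducibles V_i) d_i V_i. The irreducible dimensions for Z/6Z x D_5 are 1, 1, 1, 1, 1, 1, 1, 1, 1, 1, 1, 1, 2, 2, 2, 2, 2, 2, 2, 2, 2, 2, 2, 2: 12 irreducibles of dimension 1, each with multiplicity 1; 12 irreducibles of dimension 2, each with multiplicity 2. Total dimension 12*1*1 + 12*2*2 = 60 = |G|.

Working: General theorem: in the regular representation of a finite group G, each irreducible appears with multiplicity equal to its dimension. Check: dim(rho_reg) = sum d_i^2 = 1 + 1 + 1 + 1 + 1 + 1 + 1 + 1 + 1 + 1 + 1 + 1 + 4 + 4 + 4 + 4 + 4 + 4 + 4 + 4 + 4 + 4 + 4 + 4 = 60 = |G|.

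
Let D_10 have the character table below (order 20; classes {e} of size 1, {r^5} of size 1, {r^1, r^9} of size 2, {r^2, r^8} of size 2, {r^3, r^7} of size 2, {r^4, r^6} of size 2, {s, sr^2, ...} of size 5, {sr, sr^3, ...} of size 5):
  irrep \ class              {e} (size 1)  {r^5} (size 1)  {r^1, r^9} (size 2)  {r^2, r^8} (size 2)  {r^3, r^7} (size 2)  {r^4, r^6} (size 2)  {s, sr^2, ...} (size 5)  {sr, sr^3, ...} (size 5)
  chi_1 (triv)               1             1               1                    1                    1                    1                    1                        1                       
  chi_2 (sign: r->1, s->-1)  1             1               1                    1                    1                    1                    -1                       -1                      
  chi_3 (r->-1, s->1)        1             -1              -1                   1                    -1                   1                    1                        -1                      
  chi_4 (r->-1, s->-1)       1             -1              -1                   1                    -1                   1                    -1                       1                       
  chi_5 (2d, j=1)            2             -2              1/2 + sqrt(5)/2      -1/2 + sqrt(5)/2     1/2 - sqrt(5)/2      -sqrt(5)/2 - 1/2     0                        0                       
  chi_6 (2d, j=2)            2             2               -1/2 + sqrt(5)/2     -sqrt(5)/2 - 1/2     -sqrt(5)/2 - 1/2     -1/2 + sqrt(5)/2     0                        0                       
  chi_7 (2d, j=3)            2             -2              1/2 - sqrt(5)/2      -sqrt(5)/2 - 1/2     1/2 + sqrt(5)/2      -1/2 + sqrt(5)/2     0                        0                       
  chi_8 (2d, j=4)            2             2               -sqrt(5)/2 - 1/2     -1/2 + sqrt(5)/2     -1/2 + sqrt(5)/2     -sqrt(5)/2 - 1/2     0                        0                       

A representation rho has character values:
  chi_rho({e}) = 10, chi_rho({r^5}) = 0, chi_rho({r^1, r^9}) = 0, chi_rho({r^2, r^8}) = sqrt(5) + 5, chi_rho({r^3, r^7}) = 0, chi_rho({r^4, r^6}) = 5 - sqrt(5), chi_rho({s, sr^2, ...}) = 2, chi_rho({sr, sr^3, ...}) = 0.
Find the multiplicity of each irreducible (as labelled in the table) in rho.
Multiplicities: chi_1: 2, chi_2: 1, chi_3: 2, chi_4: 1, chi_5: 1, chi_6: 0, chi_7: 0, chi_8: 1.

Explanation: Use <chi_rho, chi> = (1/|G|) sum_C |C| * chi_rho(C) * conj(chi(C)) with |G| = 20 for each irreducible chi in the table:
  <chi_rho, chi_1> = (1/20)[1*(10)*conj(1) + 1*(0)*conj(1) + 2*(0)*conj(1) + 2*(sqrt(5) + 5)*conj(1) + 2*(0)*conj(1) + 2*(5 - sqrt(5))*conj(1) + 5*(2)*conj(1) + 5*(0)*conj(1)]
      = (1/20)[(10) + (0) + (0) + (2*sqrt(5) + 10) + (0) + (10 - 2*sqrt(5)) + (10) + (0)] = 40/20 = 2
  <chi_rho, chi_2> = (1/20)[1*(10)*conj(1) + 1*(0)*conj(1) + 2*(0)*conj(1) + 2*(sqrt(5) + 5)*conj(1) + 2*(0)*conj(1) + 2*(5 - sqrt(5))*conj(1) + 5*(2)*conj(-1) + 5*(0)*conj(-1)]
      = (1/20)[(10) + (0) + (0) + (2*sqrt(5) + 10) + (0) + (10 - 2*sqrt(5)) + (-10) + (0)] = 20/20 = 1
  <chi_rho, chi_3> = (1/20)[1*(10)*conj(1) + 1*(0)*conj(-1) + 2*(0)*conj(-1) + 2*(sqrt(5) + 5)*conj(1) + 2*(0)*conj(-1) + 2*(5 - sqrt(5))*conj(1) + 5*(2)*conj(1) + 5*(0)*conj(-1)]
      = (1/20)[(10) + (0) + (0) + (2*sqrt(5) + 10) + (0) + (10 - 2*sqrt(5)) + (10) + (0)] = 40/20 = 2
  <chi_rho, chi_4> = (1/20)[1*(10)*conj(1) + 1*(0)*conj(-1) + 2*(0)*conj(-1) + 2*(sqrt(5) + 5)*conj(1) + 2*(0)*conj(-1) + 2*(5 - sqrt(5))*conj(1) + 5*(2)*conj(-1) + 5*(0)*conj(1)]
      = (1/20)[(10) + (0) + (0) + (2*sqrt(5) + 10) + (0) + (10 - 2*sqrt(5)) + (-10) + (0)] = 20/20 = 1
  <chi_rho, chi_5> = (1/20)[1*(10)*conj(2) + 1*(0)*conj(-2) + 2*(0)*conj(1/2 + sqrt(5)/2) + 2*(sqrt(5) + 5)*conj(-1/2 + sqrt(5)/2) + 2*(0)*conj(1/2 - sqrt(5)/2) + 2*(5 - sqrt(5))*conj(-sqrt(5)/2 - 1/2) + 5*(2)*conj(0) + 5*(0)*conj(0)]
      = (1/20)[(20) + (0) + (0) + (4*sqrt(5)) + (0) + (-4*sqrt(5)) + (0) + (0)] = 20/20 = 1
  <chi_rho, chi_6> = (1/20)[1*(10)*conj(2) + 1*(0)*conj(2) + 2*(0)*conj(-1/2 + sqrt(5)/2) + 2*(sqrt(5) + 5)*conj(-sqrt(5)/2 - 1/2) + 2*(0)*conj(-sqrt(5)/2 - 1/2) + 2*(5 - sqrt(5))*conj(-1/2 + sqrt(5)/2) + 5*(2)*conj(0) + 5*(0)*conj(0)]
      = (1/20)[(20) + (0) + (0) + (-6*sqrt(5) - 10) + (0) + (-10 + 6*sqrt(5)) + (0) + (0)] = 0/20 = 0
  <chi_rho, chi_7> = (1/20)[1*(10)*conj(2) + 1*(0)*conj(-2) + 2*(0)*conj(1/2 - sqrt(5)/2) + 2*(sqrt(5) + 5)*conj(-sqrt(5)/2 - 1/2) + 2*(0)*conj(1/2 + sqrt(5)/2) + 2*(5 - sqrt(5))*conj(-1/2 + sqrt(5)/2) + 5*(2)*conj(0) + 5*(0)*conj(0)]
      = (1/20)[(20) + (0) + (0) + (-6*sqrt(5) - 10) + (0) + (-10 + 6*sqrt(5)) + (0) + (0)] = 0/20 = 0
  <chi_rho, chi_8> = (1/20)[1*(10)*conj(2) + 1*(0)*conj(2) + 2*(0)*conj(-sqrt(5)/2 - 1/2) + 2*(sqrt(5) + 5)*conj(-1/2 + sqrt(5)/2) + 2*(0)*conj(-1/2 + sqrt(5)/2) + 2*(5 - sqrt(5))*conj(-sqrt(5)/2 - 1/2) + 5*(2)*conj(0) + 5*(0)*conj(0)]
      = (1/20)[(20) + (0) + (0) + (4*sqrt(5)) + (0) + (-4*sqrt(5)) + (0) + (0)] = 20/20 = 1
Dimension check: dim(rho) = sum (mult * dim) = 2*1 + 1*1 + 2*1 + 1*1 + 1*2 + 0*2 + 0*2 + 1*2 = 10 = chi_rho(e) = 10.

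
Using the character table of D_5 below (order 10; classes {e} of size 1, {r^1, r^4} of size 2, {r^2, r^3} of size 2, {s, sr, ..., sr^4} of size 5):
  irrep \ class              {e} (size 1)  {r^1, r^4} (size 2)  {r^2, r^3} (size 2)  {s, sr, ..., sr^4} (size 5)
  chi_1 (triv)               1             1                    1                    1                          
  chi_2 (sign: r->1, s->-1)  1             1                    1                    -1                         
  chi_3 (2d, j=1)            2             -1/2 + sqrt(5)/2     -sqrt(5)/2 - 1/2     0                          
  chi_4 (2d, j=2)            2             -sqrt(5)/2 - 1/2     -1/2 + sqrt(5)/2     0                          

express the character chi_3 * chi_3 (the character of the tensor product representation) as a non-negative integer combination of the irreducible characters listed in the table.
chi_3 tensor chi_3 = chi_1 + chi_2 + chi_4 (all other irreducibles have multiplicity 0).

Why: The character of a tensor product is the pointwise product (chi_3 * chi_3)(C) = chi_3(C) * chi_3(C):
  {e}: (2)*(2), {r^1, r^4}: (-1/2 + sqrt(5)/2)*(-1/2 + sqrt(5)/2), {r^2, r^3}: (-sqrt(5)/2 - 1/2)*(-sqrt(5)/2 - 1/2), {s, sr, ..., sr^4}: (0)*(0)
so (chi_3 * chi_3) takes values
  {e} -> 4, {r^1, r^4} -> 3/2 - sqrt(5)/2, {r^2, r^3} -> sqrt(5)/2 + 3/2, {s, sr, ..., sr^4} -> 0.
Now take the inner product of this character with each irreducible chi from the table, <chi_3*chi_3, chi> = (1/10) sum_C |C| (chi_3*chi_3)(C) conj(chi(C)):
  <chi_3*chi_3, chi_1> = (1/10)[1*(4)*conj(1) + 2*(3/2 - sqrt(5)/2)*conj(1) + 2*(sqrt(5)/2 + 3/2)*conj(1) + 5*(0)*conj(1)]
      = (1/10)[(4) + (3 - sqrt(5)) + (sqrt(5) + 3) + (0)] = 10/10 = 1
  <chi_3*chi_3, chi_2> = (1/10)[1*(4)*conj(1) + 2*(3/2 - sqrt(5)/2)*conj(1) + 2*(sqrt(5)/2 + 3/2)*conj(1) + 5*(0)*conj(-1)]
      = (1/10)[(4) + (3 - sqrt(5)) + (sqrt(5) + 3) + (0)] = 10/10 = 1
  <chi_3*chi_3, chi_3> = (1/10)[1*(4)*conj(2) + 2*(3/2 - sqrt(5)/2)*conj(-1/2 + sqrt(5)/2) + 2*(sqrt(5)/2 + 3/2)*conj(-sqrt(5)/2 - 1/2) + 5*(0)*conj(0)]
      = (1/10)[(8) + (-4 + 2*sqrt(5)) + (-2*sqrt(5) - 4) + (0)] = 0/10 = 0
  <chi_3*chi_3, chi_4> = (1/10)[1*(4)*conj(2) + 2*(3/2 - sqrt(5)/2)*conj(-sqrt(5)/2 - 1/2) + 2*(sqrt(5)/2 + 3/2)*conj(-1/2 + sqrt(5)/2) + 5*(0)*conj(0)]
      = (1/10)[(8) + (1 - sqrt(5)) + (1 + sqrt(5)) + (0)] = 10/10 = 1
Hence the multiplicities are chi_1: 1, chi_2: 1, chi_4: 1. Dimension check: dim(chi_3)*dim(chi_3) = 2*2 = 4 and sum (mult * dim) = 1*1 + 1*1 + 1*2 = 4.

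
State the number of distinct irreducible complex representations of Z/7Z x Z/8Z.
56

Argument: The number of irreducible complex representations of a finite group equals its number of conjugacy classes. Z/7Z x Z/8Z is abelian of order 56, so every element is its own conjugacy class: 56 classes, so Z/7Z x Z/8Z (order 56) has exactly 56 irreducible complex representations.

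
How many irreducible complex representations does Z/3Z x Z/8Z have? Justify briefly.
24

Reasoning: The number of irreducible complex representations of a finite group equals its number of conjugacy classes. Z/3Z x Z/8Z is abelian of order 24, so every element is its own conjugacy class: 24 classes, so Z/3Z x Z/8Z (order 24) has exactly 24 irreducible complex representations.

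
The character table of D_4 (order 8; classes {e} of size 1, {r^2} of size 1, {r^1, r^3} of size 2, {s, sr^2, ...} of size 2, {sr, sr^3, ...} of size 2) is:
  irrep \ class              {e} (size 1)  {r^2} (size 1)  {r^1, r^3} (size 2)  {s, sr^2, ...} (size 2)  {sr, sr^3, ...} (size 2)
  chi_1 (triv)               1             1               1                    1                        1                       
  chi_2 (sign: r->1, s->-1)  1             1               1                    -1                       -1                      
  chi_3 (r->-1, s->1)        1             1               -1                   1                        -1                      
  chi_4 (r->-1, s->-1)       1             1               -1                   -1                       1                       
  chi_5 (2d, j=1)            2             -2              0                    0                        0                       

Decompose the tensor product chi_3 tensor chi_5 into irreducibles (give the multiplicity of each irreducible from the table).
chi_3 tensor chi_5 = chi_5 (all other irreducibles have multiplicity 0).

Justification: The character of a tensor product is the pointwise product (chi_3 * chi_5)(C) = chi_3(C) * chi_5(C):
  {e}: (1)*(2), {r^2}: (1)*(-2), {r^1, r^3}: (-1)*(0), {s, sr^2, ...}: (1)*(0), {sr, sr^3, ...}: (-1)*(0)
so (chi_3 * chi_5) takes values
  {e} -> 2, {r^2} -> -2, {r^1, r^3} -> 0, {s, sr^2, ...} -> 0, {sr, sr^3, ...} -> 0.
Now take the inner product of this character with each irreducible chi from the table, <chi_3*chi_5, chi> = (1/8) sum_C |C| (chi_3*chi_5)(C) conj(chi(C)):
  <chi_3*chi_5, chi_1> = (1/8)[1*(2)*conj(1) + 1*(-2)*conj(1) + 2*(0)*conj(1) + 2*(0)*conj(1) + 2*(0)*conj(1)]
      = (1/8)[(2) + (-2) + (0) + (0) + (0)] = 0/8 = 0
  <chi_3*chi_5, chi_2> = (1/8)[1*(2)*conj(1) + 1*(-2)*conj(1) + 2*(0)*conj(1) + 2*(0)*conj(-1) + 2*(0)*conj(-1)]
      = (1/8)[(2) + (-2) + (0) + (0) + (0)] = 0/8 = 0
  <chi_3*chi_5, chi_3> = (1/8)[1*(2)*conj(1) + 1*(-2)*conj(1) + 2*(0)*conj(-1) + 2*(0)*conj(1) + 2*(0)*conj(-1)]
      = (1/8)[(2) + (-2) + (0) + (0) + (0)] = 0/8 = 0
  <chi_3*chi_5, chi_4> = (1/8)[1*(2)*conj(1) + 1*(-2)*conj(1) + 2*(0)*conj(-1) + 2*(0)*conj(-1) + 2*(0)*conj(1)]
      = (1/8)[(2) + (-2) + (0) + (0) + (0)] = 0/8 = 0
  <chi_3*chi_5, chi_5> = (1/8)[1*(2)*conj(2) + 1*(-2)*conj(-2) + 2*(0)*conj(0) + 2*(0)*conj(0) + 2*(0)*conj(0)]
      = (1/8)[(4) + (4) + (0) + (0) + (0)] = 8/8 = 1
Hence the multiplicities are chi_5: 1. Dimension check: dim(chi_3)*dim(chi_5) = 1*2 = 2 and sum (mult * dim) = 1*2 = 2.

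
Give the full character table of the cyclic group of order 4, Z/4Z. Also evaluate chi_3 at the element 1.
Character table of Z/4Z (irreps indexed chi_0,...,chi_3 with chi_k(m) = zeta_4^(k*m), zeta_4 = exp(2*pi*i/4)):
  irrep \ class  {0} (size 1)  {1} (size 1)  {2} (size 1)  {3} (size 1)
  chi_0          1             1             1             1           
  chi_1          1             I             -1            -I          
  chi_2          1             -1            1             -1          
  chi_3          1             -I            -1            I           

Spot check: chi_3(1) = zeta_4^(3*1) = zeta_4^3 = -I.

Reasoning: Z/4Z is abelian, so all 4 irreducible complex representations are 1-dimensional. They are given by chi_k(m) = zeta_4^(k*m) for k = 0,...,3. Row orthogonality: sum_m chi_k(m) conj(chi_l(m)) = 4 * [k = l].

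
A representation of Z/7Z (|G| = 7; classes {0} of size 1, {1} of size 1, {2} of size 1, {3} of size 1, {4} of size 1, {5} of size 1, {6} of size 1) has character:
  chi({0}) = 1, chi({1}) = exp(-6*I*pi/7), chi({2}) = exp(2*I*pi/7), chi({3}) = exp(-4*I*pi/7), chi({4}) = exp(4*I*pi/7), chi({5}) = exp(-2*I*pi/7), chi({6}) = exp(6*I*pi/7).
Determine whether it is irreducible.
Irreducible: <chi, chi> = 1.

Proof sketch: <chi, chi> = (1/|G|) sum_C |C| * |chi(C)|^2 = (1/7)[1*|1|^2 + 1*|exp(-6*I*pi/7)|^2 + 1*|exp(2*I*pi/7)|^2 + 1*|exp(-4*I*pi/7)|^2 + 1*|exp(4*I*pi/7)|^2 + 1*|exp(-2*I*pi/7)|^2 + 1*|exp(6*I*pi/7)|^2]
  = (1/7)[(1) + (1) + (1) + (1) + (1) + (1) + (1)] = 7/7 = 1.
(Exp terms are combined using exp(i*s)*conj(exp(i*t)) = exp(i*(s-t)), and sums of them are collapsed using the identity that for every m > 1 the m distinct m-th roots of unity sum to 0, e.g. 1 + exp(2*I*pi/3) + exp(-2*I*pi/3) = 0.)
A character is irreducible iff <chi, chi> = 1, so this representation is irreducible.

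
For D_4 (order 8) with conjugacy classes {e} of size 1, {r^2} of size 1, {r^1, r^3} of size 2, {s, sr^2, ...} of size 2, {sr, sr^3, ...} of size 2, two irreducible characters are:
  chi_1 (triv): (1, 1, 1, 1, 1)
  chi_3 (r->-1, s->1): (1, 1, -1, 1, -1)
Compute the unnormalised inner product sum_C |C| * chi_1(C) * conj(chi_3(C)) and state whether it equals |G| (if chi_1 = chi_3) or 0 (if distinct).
Sum = 0; so <chi_1, chi_3> = 0 (distinct irreducibles are orthogonal).

Explanation: Compute term by term over conjugacy classes (|C| * chi_1(C) * conj(chi_3(C))):
  1*(1)*conj(1) + 1*(1)*conj(1) + 2*(1)*conj(-1) + 2*(1)*conj(1) + 2*(1)*conj(-1)
  = (1) + (1) + (-2) + (2) + (-2)
  = 0.
Dividing by |G| = 8 gives 0/8 = 0, matching the row-orthogonality relation <chi_1, chi_3> = [chi_1 = chi_3].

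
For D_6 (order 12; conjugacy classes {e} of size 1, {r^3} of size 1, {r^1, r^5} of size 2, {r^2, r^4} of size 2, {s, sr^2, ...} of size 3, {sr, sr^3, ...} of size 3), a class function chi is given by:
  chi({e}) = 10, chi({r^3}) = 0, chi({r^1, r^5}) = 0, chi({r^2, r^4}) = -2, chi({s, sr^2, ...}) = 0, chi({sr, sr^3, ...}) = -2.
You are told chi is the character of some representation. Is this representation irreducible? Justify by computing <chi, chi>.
Not irreducible (reducible): <chi, chi> = 10 > 1.

Justification: <chi, chi> = (1/|G|) sum_C |C| * |chi(C)|^2 = (1/12)[1*|10|^2 + 1*|0|^2 + 2*|0|^2 + 2*|-2|^2 + 3*|0|^2 + 3*|-2|^2]
  = (1/12)[(100) + (0) + (0) + (8) + (0) + (12)] = 120/12 = 10.
A character is irreducible iff <chi, chi> = 1, so this representation is reducible.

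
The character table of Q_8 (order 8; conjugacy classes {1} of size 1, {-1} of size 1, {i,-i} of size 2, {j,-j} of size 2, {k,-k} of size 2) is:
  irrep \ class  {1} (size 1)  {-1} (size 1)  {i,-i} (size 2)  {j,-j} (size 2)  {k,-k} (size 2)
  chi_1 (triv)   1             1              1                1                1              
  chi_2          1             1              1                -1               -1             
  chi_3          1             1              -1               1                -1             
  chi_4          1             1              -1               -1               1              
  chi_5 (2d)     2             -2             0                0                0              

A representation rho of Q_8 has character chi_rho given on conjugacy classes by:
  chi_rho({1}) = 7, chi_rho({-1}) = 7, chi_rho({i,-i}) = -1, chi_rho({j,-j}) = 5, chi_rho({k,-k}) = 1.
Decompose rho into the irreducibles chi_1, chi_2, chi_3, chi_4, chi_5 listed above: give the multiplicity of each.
Multiplicities: chi_1: 3, chi_2: 0, chi_3: 3, chi_4: 1, chi_5: 0.

Justification: Use <chi_rho, chi> = (1/|G|) sum_C |C| * chi_rho(C) * conj(chi(C)) with |G| = 8 for each irreducible chi in the table:
  <chi_rho, chi_1> = (1/8)[1*(7)*conj(1) + 1*(7)*conj(1) + 2*(-1)*conj(1) + 2*(5)*conj(1) + 2*(1)*conj(1)]
      = (1/8)[(7) + (7) + (-2) + (10) + (2)] = 24/8 = 3
  <chi_rho, chi_2> = (1/8)[1*(7)*conj(1) + 1*(7)*conj(1) + 2*(-1)*conj(1) + 2*(5)*conj(-1) + 2*(1)*conj(-1)]
      = (1/8)[(7) + (7) + (-2) + (-10) + (-2)] = 0/8 = 0
  <chi_rho, chi_3> = (1/8)[1*(7)*conj(1) + 1*(7)*conj(1) + 2*(-1)*conj(-1) + 2*(5)*conj(1) + 2*(1)*conj(-1)]
      = (1/8)[(7) + (7) + (2) + (10) + (-2)] = 24/8 = 3
  <chi_rho, chi_4> = (1/8)[1*(7)*conj(1) + 1*(7)*conj(1) + 2*(-1)*conj(-1) + 2*(5)*conj(-1) + 2*(1)*conj(1)]
      = (1/8)[(7) + (7) + (2) + (-10) + (2)] = 8/8 = 1
  <chi_rho, chi_5> = (1/8)[1*(7)*conj(2) + 1*(7)*conj(-2) + 2*(-1)*conj(0) + 2*(5)*conj(0) + 2*(1)*conj(0)]
      = (1/8)[(14) + (-14) + (0) + (0) + (0)] = 0/8 = 0
Dimension check: dim(rho) = sum (mult * dim) = 3*1 + 0*1 + 3*1 + 1*1 + 0*2 = 7 = chi_rho(e) = 7.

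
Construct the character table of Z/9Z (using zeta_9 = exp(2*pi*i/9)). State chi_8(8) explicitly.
Character table of Z/9Z (irreps indexed chi_0,...,chi_8 with chi_k(m) = zeta_9^(k*m), zeta_9 = exp(2*pi*i/9)):
  irrep \ class  {0} (size 1)  {1} (size 1)    {2} (size 1)    {3} (size 1)    {4} (size 1)    {5} (size 1)    {6} (size 1)    {7} (size 1)    {8} (size 1)  
  chi_0          1             1               1               1               1               1               1               1               1             
  chi_1          1             exp(2*I*pi/9)   exp(4*I*pi/9)   exp(2*I*pi/3)   exp(8*I*pi/9)   exp(-8*I*pi/9)  exp(-2*I*pi/3)  exp(-4*I*pi/9)  exp(-2*I*pi/9)
  chi_2          1             exp(4*I*pi/9)   exp(8*I*pi/9)   exp(-2*I*pi/3)  exp(-2*I*pi/9)  exp(2*I*pi/9)   exp(2*I*pi/3)   exp(-8*I*pi/9)  exp(-4*I*pi/9)
  chi_3          1             exp(2*I*pi/3)   exp(-2*I*pi/3)  1               exp(2*I*pi/3)   exp(-2*I*pi/3)  1               exp(2*I*pi/3)   exp(-2*I*pi/3)
  chi_4          1             exp(8*I*pi/9)   exp(-2*I*pi/9)  exp(2*I*pi/3)   exp(-4*I*pi/9)  exp(4*I*pi/9)   exp(-2*I*pi/3)  exp(2*I*pi/9)   exp(-8*I*pi/9)
  chi_5          1             exp(-8*I*pi/9)  exp(2*I*pi/9)   exp(-2*I*pi/3)  exp(4*I*pi/9)   exp(-4*I*pi/9)  exp(2*I*pi/3)   exp(-2*I*pi/9)  exp(8*I*pi/9) 
  chi_6          1             exp(-2*I*pi/3)  exp(2*I*pi/3)   1               exp(-2*I*pi/3)  exp(2*I*pi/3)   1               exp(-2*I*pi/3)  exp(2*I*pi/3) 
  chi_7          1             exp(-4*I*pi/9)  exp(-8*I*pi/9)  exp(2*I*pi/3)   exp(2*I*pi/9)   exp(-2*I*pi/9)  exp(-2*I*pi/3)  exp(8*I*pi/9)   exp(4*I*pi/9) 
  chi_8          1             exp(-2*I*pi/9)  exp(-4*I*pi/9)  exp(-2*I*pi/3)  exp(-8*I*pi/9)  exp(8*I*pi/9)   exp(2*I*pi/3)   exp(4*I*pi/9)   exp(2*I*pi/9) 

Spot check: chi_8(8) = zeta_9^(8*8) = zeta_9^64 = exp(2*I*pi/9).

Argument: Z/9Z is abelian, so all 9 irreducible complex representations are 1-dimensional. They are given by chi_k(m) = zeta_9^(k*m) for k = 0,...,8. Row orthogonality: sum_m chi_k(m) conj(chi_l(m)) = 9 * [k = l].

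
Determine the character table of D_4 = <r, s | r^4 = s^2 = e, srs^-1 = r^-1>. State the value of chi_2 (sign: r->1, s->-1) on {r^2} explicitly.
Conjugacy classes: {e} of size 1, {r^2} of size 1, {r^1, r^3} of size 2, {s, sr^2, ...} of size 2, {sr, sr^3, ...} of size 2.
Character table:
  irrep \ class              {e} (size 1)  {r^2} (size 1)  {r^1, r^3} (size 2)  {s, sr^2, ...} (size 2)  {sr, sr^3, ...} (size 2)
  chi_1 (triv)               1             1               1                    1                        1                       
  chi_2 (sign: r->1, s->-1)  1             1               1                    -1                       -1                      
  chi_3 (r->-1, s->1)        1             1               -1                   1                        -1                      
  chi_4 (r->-1, s->-1)       1             1               -1                   -1                       1                       
  chi_5 (2d, j=1)            2             -2              0                    0                        0                       

Spot check: chi_2 (sign: r->1, s->-1) on {r^2} = 1.

Justification: D_4 has order 2*4 = 8 with 5 conjugacy classes, hence 5 irreducibles. Sum of squared dims 1 + 1 + 1 + 1 + 4 = 8 = |G|. Linear characters come from the abelianisation; the 2-dimensional irreps have character r^k -> 2*cos(2*pi*j*k/4), reflections -> 0.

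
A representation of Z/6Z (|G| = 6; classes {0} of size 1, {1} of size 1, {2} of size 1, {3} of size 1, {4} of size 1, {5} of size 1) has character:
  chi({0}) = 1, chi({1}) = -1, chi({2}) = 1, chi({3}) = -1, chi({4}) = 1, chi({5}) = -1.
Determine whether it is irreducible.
Irreducible: <chi, chi> = 1.

Proof sketch: <chi, chi> = (1/|G|) sum_C |C| * |chi(C)|^2 = (1/6)[1*|1|^2 + 1*|-1|^2 + 1*|1|^2 + 1*|-1|^2 + 1*|1|^2 + 1*|-1|^2]
  = (1/6)[(1) + (1) + (1) + (1) + (1) + (1)] = 6/6 = 1.
(Exp terms are combined using exp(i*s)*conj(exp(i*t)) = exp(i*(s-t)), and sums of them are collapsed using the identity that for every m > 1 the m distinct m-th roots of unity sum to 0, e.g. 1 + exp(2*I*pi/3) + exp(-2*I*pi/3) = 0.)
A character is irreducible iff <chi, chi> = 1, so this representation is irreducible.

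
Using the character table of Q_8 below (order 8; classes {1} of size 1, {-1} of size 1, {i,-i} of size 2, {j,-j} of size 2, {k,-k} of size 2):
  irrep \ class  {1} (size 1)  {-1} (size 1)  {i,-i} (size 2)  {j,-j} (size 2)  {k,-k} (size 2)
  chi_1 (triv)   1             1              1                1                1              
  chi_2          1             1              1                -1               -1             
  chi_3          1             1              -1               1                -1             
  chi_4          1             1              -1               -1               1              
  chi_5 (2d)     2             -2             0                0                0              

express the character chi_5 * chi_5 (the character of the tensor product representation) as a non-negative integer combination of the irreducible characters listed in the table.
chi_5 tensor chi_5 = chi_1 + chi_2 + chi_3 + chi_4 (all other irreducibles have multiplicity 0).

Explanation: The character of a tensor product is the pointwise product (chi_5 * chi_5)(C) = chi_5(C) * chi_5(C):
  {1}: (2)*(2), {-1}: (-2)*(-2), {i,-i}: (0)*(0), {j,-j}: (0)*(0), {k,-k}: (0)*(0)
so (chi_5 * chi_5) takes values
  {1} -> 4, {-1} -> 4, {i,-i} -> 0, {j,-j} -> 0, {k,-k} -> 0.
Now take the inner product of this character with each irreducible chi from the table, <chi_5*chi_5, chi> = (1/8) sum_C |C| (chi_5*chi_5)(C) conj(chi(C)):
  <chi_5*chi_5, chi_1> = (1/8)[1*(4)*conj(1) + 1*(4)*conj(1) + 2*(0)*conj(1) + 2*(0)*conj(1) + 2*(0)*conj(1)]
      = (1/8)[(4) + (4) + (0) + (0) + (0)] = 8/8 = 1
  <chi_5*chi_5, chi_2> = (1/8)[1*(4)*conj(1) + 1*(4)*conj(1) + 2*(0)*conj(1) + 2*(0)*conj(-1) + 2*(0)*conj(-1)]
      = (1/8)[(4) + (4) + (0) + (0) + (0)] = 8/8 = 1
  <chi_5*chi_5, chi_3> = (1/8)[1*(4)*conj(1) + 1*(4)*conj(1) + 2*(0)*conj(-1) + 2*(0)*conj(1) + 2*(0)*conj(-1)]
      = (1/8)[(4) + (4) + (0) + (0) + (0)] = 8/8 = 1
  <chi_5*chi_5, chi_4> = (1/8)[1*(4)*conj(1) + 1*(4)*conj(1) + 2*(0)*conj(-1) + 2*(0)*conj(-1) + 2*(0)*conj(1)]
      = (1/8)[(4) + (4) + (0) + (0) + (0)] = 8/8 = 1
  <chi_5*chi_5, chi_5> = (1/8)[1*(4)*conj(2) + 1*(4)*conj(-2) + 2*(0)*conj(0) + 2*(0)*conj(0) + 2*(0)*conj(0)]
      = (1/8)[(8) + (-8) + (0) + (0) + (0)] = 0/8 = 0
Hence the multiplicities are chi_1: 1, chi_2: 1, chi_3: 1, chi_4: 1. Dimension check: dim(chi_5)*dim(chi_5) = 2*2 = 4 and sum (mult * dim) = 1*1 + 1*1 + 1*1 + 1*1 = 4.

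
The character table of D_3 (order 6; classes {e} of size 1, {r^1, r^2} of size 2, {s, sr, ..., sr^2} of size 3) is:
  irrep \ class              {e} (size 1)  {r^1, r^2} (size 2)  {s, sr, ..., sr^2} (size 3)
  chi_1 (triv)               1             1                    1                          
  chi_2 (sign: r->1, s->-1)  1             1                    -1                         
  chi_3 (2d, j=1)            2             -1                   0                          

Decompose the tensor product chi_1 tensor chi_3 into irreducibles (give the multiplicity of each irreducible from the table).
chi_1 tensor chi_3 = chi_3 (all other irreducibles have multiplicity 0).

Proof sketch: The character of a tensor product is the pointwise product (chi_1 * chi_3)(C) = chi_1(C) * chi_3(C):
  {e}: (1)*(2), {r^1, r^2}: (1)*(-1), {s, sr, ..., sr^2}: (1)*(0)
so (chi_1 * chi_3) takes values
  {e} -> 2, {r^1, r^2} -> -1, {s, sr, ..., sr^2} -> 0.
Now take the inner product of this character with each irreducible chi from the table, <chi_1*chi_3, chi> = (1/6) sum_C |C| (chi_1*chi_3)(C) conj(chi(C)):
  <chi_1*chi_3, chi_1> = (1/6)[1*(2)*conj(1) + 2*(-1)*conj(1) + 3*(0)*conj(1)]
      = (1/6)[(2) + (-2) + (0)] = 0/6 = 0
  <chi_1*chi_3, chi_2> = (1/6)[1*(2)*conj(1) + 2*(-1)*conj(1) + 3*(0)*conj(-1)]
      = (1/6)[(2) + (-2) + (0)] = 0/6 = 0
  <chi_1*chi_3, chi_3> = (1/6)[1*(2)*conj(2) + 2*(-1)*conj(-1) + 3*(0)*conj(0)]
      = (1/6)[(4) + (2) + (0)] = 6/6 = 1
Hence the multiplicities are chi_3: 1. Dimension check: dim(chi_1)*dim(chi_3) = 1*2 = 2 and sum (mult * dim) = 1*2 = 2.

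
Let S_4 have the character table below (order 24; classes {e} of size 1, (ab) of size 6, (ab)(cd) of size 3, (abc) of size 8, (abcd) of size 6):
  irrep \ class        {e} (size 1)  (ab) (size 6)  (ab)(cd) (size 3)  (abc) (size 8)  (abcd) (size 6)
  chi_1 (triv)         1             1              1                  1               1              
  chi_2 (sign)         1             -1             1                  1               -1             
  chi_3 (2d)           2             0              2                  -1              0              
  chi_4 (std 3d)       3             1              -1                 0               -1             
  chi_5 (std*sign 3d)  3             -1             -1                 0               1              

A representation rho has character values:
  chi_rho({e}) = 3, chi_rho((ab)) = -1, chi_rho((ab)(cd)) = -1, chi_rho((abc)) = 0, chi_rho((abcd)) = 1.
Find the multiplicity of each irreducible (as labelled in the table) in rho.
Multiplicities: chi_1: 0, chi_2: 0, chi_3: 0, chi_4: 0, chi_5: 1.

Argument: Use <chi_rho, chi> = (1/|G|) sum_C |C| * chi_rho(C) * conj(chi(C)) with |G| = 24 for each irreducible chi in the table:
  <chi_rho, chi_1> = (1/24)[1*(3)*conj(1) + 6*(-1)*conj(1) + 3*(-1)*conj(1) + 8*(0)*conj(1) + 6*(1)*conj(1)]
      = (1/24)[(3) + (-6) + (-3) + (0) + (6)] = 0/24 = 0
  <chi_rho, chi_2> = (1/24)[1*(3)*conj(1) + 6*(-1)*conj(-1) + 3*(-1)*conj(1) + 8*(0)*conj(1) + 6*(1)*conj(-1)]
      = (1/24)[(3) + (6) + (-3) + (0) + (-6)] = 0/24 = 0
  <chi_rho, chi_3> = (1/24)[1*(3)*conj(2) + 6*(-1)*conj(0) + 3*(-1)*conj(2) + 8*(0)*conj(-1) + 6*(1)*conj(0)]
      = (1/24)[(6) + (0) + (-6) + (0) + (0)] = 0/24 = 0
  <chi_rho, chi_4> = (1/24)[1*(3)*conj(3) + 6*(-1)*conj(1) + 3*(-1)*conj(-1) + 8*(0)*conj(0) + 6*(1)*conj(-1)]
      = (1/24)[(9) + (-6) + (3) + (0) + (-6)] = 0/24 = 0
  <chi_rho, chi_5> = (1/24)[1*(3)*conj(3) + 6*(-1)*conj(-1) + 3*(-1)*conj(-1) + 8*(0)*conj(0) + 6*(1)*conj(1)]
      = (1/24)[(9) + (6) + (3) + (0) + (6)] = 24/24 = 1
Dimension check: dim(rho) = sum (mult * dim) = 0*1 + 0*1 + 0*2 + 0*3 + 1*3 = 3 = chi_rho(e) = 3.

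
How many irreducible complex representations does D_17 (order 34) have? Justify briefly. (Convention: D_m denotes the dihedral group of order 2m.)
10

Derivation: The number of irreducible complex representations of a finite group equals its number of conjugacy classes. D_17 has 10 conjugacy classes ((n+3)/2 for n odd), so D_17 (order 34) has exactly 10 irreducible complex representations.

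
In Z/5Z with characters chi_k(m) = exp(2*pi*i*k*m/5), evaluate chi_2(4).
chi_2(4) = zeta_5^8 = exp(-4*I*pi/5)

chi_2(4) = zeta_5^(2*4) = zeta_5^8. Since zeta_5^5 = 1, this equals zeta_5^3 = exp(2*pi*i*3/5) = exp(-4*I*pi/5).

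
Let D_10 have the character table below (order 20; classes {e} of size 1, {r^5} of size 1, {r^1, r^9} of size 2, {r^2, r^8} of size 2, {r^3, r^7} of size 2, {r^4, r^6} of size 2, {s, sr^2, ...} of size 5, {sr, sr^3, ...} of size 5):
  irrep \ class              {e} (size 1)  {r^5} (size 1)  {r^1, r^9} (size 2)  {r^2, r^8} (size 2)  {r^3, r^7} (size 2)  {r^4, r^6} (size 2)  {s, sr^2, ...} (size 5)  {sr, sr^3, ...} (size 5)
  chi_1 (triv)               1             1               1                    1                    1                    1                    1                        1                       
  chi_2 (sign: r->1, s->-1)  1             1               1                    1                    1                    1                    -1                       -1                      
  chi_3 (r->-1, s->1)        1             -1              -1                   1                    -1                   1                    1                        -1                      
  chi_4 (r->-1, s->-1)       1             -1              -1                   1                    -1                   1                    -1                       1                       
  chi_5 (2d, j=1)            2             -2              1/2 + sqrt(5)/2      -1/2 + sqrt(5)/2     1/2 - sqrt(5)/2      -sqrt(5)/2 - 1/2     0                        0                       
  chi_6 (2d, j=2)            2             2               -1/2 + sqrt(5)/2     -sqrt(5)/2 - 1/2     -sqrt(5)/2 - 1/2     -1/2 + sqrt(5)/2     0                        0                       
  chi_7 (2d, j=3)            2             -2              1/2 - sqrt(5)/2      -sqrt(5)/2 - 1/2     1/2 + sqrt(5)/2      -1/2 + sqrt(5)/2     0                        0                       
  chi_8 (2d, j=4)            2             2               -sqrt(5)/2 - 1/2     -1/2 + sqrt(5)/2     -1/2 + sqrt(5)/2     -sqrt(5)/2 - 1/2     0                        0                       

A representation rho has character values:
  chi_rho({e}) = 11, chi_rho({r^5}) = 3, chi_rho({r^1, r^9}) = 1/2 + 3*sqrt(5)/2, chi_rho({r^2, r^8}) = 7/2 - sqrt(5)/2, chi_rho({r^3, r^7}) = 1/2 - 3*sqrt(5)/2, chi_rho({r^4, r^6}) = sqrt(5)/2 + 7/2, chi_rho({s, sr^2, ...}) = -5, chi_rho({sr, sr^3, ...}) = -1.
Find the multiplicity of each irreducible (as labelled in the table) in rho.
Multiplicities: chi_1: 0, chi_2: 3, chi_3: 0, chi_4: 2, chi_5: 1, chi_6: 2, chi_7: 0, chi_8: 0.

Argument: Use <chi_rho, chi> = (1/|G|) sum_C |C| * chi_rho(C) * conj(chi(C)) with |G| = 20 for each irreducible chi in the table:
  <chi_rho, chi_1> = (1/20)[1*(11)*conj(1) + 1*(3)*conj(1) + 2*(1/2 + 3*sqrt(5)/2)*conj(1) + 2*(7/2 - sqrt(5)/2)*conj(1) + 2*(1/2 - 3*sqrt(5)/2)*conj(1) + 2*(sqrt(5)/2 + 7/2)*conj(1) + 5*(-5)*conj(1) + 5*(-1)*conj(1)]
      = (1/20)[(11) + (3) + (1 + 3*sqrt(5)) + (7 - sqrt(5)) + (1 - 3*sqrt(5)) + (sqrt(5) + 7) + (-25) + (-5)] = 0/20 = 0
  <chi_rho, chi_2> = (1/20)[1*(11)*conj(1) + 1*(3)*conj(1) + 2*(1/2 + 3*sqrt(5)/2)*conj(1) + 2*(7/2 - sqrt(5)/2)*conj(1) + 2*(1/2 - 3*sqrt(5)/2)*conj(1) + 2*(sqrt(5)/2 + 7/2)*conj(1) + 5*(-5)*conj(-1) + 5*(-1)*conj(-1)]
      = (1/20)[(11) + (3) + (1 + 3*sqrt(5)) + (7 - sqrt(5)) + (1 - 3*sqrt(5)) + (sqrt(5) + 7) + (25) + (5)] = 60/20 = 3
  <chi_rho, chi_3> = (1/20)[1*(11)*conj(1) + 1*(3)*conj(-1) + 2*(1/2 + 3*sqrt(5)/2)*conj(-1) + 2*(7/2 - sqrt(5)/2)*conj(1) + 2*(1/2 - 3*sqrt(5)/2)*conj(-1) + 2*(sqrt(5)/2 + 7/2)*conj(1) + 5*(-5)*conj(1) + 5*(-1)*conj(-1)]
      = (1/20)[(11) + (-3) + (-3*sqrt(5) - 1) + (7 - sqrt(5)) + (-1 + 3*sqrt(5)) + (sqrt(5) + 7) + (-25) + (5)] = 0/20 = 0
  <chi_rho, chi_4> = (1/20)[1*(11)*conj(1) + 1*(3)*conj(-1) + 2*(1/2 + 3*sqrt(5)/2)*conj(-1) + 2*(7/2 - sqrt(5)/2)*conj(1) + 2*(1/2 - 3*sqrt(5)/2)*conj(-1) + 2*(sqrt(5)/2 + 7/2)*conj(1) + 5*(-5)*conj(-1) + 5*(-1)*conj(1)]
      = (1/20)[(11) + (-3) + (-3*sqrt(5) - 1) + (7 - sqrt(5)) + (-1 + 3*sqrt(5)) + (sqrt(5) + 7) + (25) + (-5)] = 40/20 = 2
  <chi_rho, chi_5> = (1/20)[1*(11)*conj(2) + 1*(3)*conj(-2) + 2*(1/2 + 3*sqrt(5)/2)*conj(1/2 + sqrt(5)/2) + 2*(7/2 - sqrt(5)/2)*conj(-1/2 + sqrt(5)/2) + 2*(1/2 - 3*sqrt(5)/2)*conj(1/2 - sqrt(5)/2) + 2*(sqrt(5)/2 + 7/2)*conj(-sqrt(5)/2 - 1/2) + 5*(-5)*conj(0) + 5*(-1)*conj(0)]
      = (1/20)[(22) + (-6) + (2*sqrt(5) + 8) + (-6 + 4*sqrt(5)) + (8 - 2*sqrt(5)) + (-4*sqrt(5) - 6) + (0) + (0)] = 20/20 = 1
  <chi_rho, chi_6> = (1/20)[1*(11)*conj(2) + 1*(3)*conj(2) + 2*(1/2 + 3*sqrt(5)/2)*conj(-1/2 + sqrt(5)/2) + 2*(7/2 - sqrt(5)/2)*conj(-sqrt(5)/2 - 1/2) + 2*(1/2 - 3*sqrt(5)/2)*conj(-sqrt(5)/2 - 1/2) + 2*(sqrt(5)/2 + 7/2)*conj(-1/2 + sqrt(5)/2) + 5*(-5)*conj(0) + 5*(-1)*conj(0)]
      = (1/20)[(22) + (6) + (7 - sqrt(5)) + (-3*sqrt(5) - 1) + (sqrt(5) + 7) + (-1 + 3*sqrt(5)) + (0) + (0)] = 40/20 = 2
  <chi_rho, chi_7> = (1/20)[1*(11)*conj(2) + 1*(3)*conj(-2) + 2*(1/2 + 3*sqrt(5)/2)*conj(1/2 - sqrt(5)/2) + 2*(7/2 - sqrt(5)/2)*conj(-sqrt(5)/2 - 1/2) + 2*(1/2 - 3*sqrt(5)/2)*conj(1/2 + sqrt(5)/2) + 2*(sqrt(5)/2 + 7/2)*conj(-1/2 + sqrt(5)/2) + 5*(-5)*conj(0) + 5*(-1)*conj(0)]
      = (1/20)[(22) + (-6) + (-7 + sqrt(5)) + (-3*sqrt(5) - 1) + (-7 - sqrt(5)) + (-1 + 3*sqrt(5)) + (0) + (0)] = 0/20 = 0
  <chi_rho, chi_8> = (1/20)[1*(11)*conj(2) + 1*(3)*conj(2) + 2*(1/2 + 3*sqrt(5)/2)*conj(-sqrt(5)/2 - 1/2) + 2*(7/2 - sqrt(5)/2)*conj(-1/2 + sqrt(5)/2) + 2*(1/2 - 3*sqrt(5)/2)*conj(-1/2 + sqrt(5)/2) + 2*(sqrt(5)/2 + 7/2)*conj(-sqrt(5)/2 - 1/2) + 5*(-5)*conj(0) + 5*(-1)*conj(0)]
      = (1/20)[(22) + (6) + (-8 - 2*sqrt(5)) + (-6 + 4*sqrt(5)) + (-8 + 2*sqrt(5)) + (-4*sqrt(5) - 6) + (0) + (0)] = 0/20 = 0
Dimension check: dim(rho) = sum (mult * dim) = 0*1 + 3*1 + 0*1 + 2*1 + 1*2 + 2*2 + 0*2 + 0*2 = 11 = chi_rho(e) = 11.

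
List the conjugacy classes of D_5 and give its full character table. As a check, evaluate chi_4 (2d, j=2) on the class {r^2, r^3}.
Conjugacy classes: {e} of size 1, {r^1, r^4} of size 2, {r^2, r^3} of size 2, {s, sr, ..., sr^4} of size 5.
Character table:
  irrep \ class              {e} (size 1)  {r^1, r^4} (size 2)  {r^2, r^3} (size 2)  {s, sr, ..., sr^4} (size 5)
  chi_1 (triv)               1             1                    1                    1                          
  chi_2 (sign: r->1, s->-1)  1             1                    1                    -1                         
  chi_3 (2d, j=1)            2             -1/2 + sqrt(5)/2     -sqrt(5)/2 - 1/2     0                          
  chi_4 (2d, j=2)            2             -sqrt(5)/2 - 1/2     -1/2 + sqrt(5)/2     0                          

Spot check: chi_4 (2d, j=2) on {r^2, r^3} = -1/2 + sqrt(5)/2.

Proof sketch: D_5 has order 2*5 = 10 with 4 conjugacy classes, hence 4 irreducibles. Sum of squared dims 1 + 1 + 4 + 4 = 10 = |G|. Linear characters come from the abelianisation; the 2-dimensional irreps have character r^k -> 2*cos(2*pi*j*k/5), reflections -> 0.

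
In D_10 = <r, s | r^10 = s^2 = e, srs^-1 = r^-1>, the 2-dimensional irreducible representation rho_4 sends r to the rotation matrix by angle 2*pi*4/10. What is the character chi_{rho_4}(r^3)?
chi_{rho_4}(r^3) = 2*cos(2*pi*4*3/10) = -1/2 + sqrt(5)/2

Details: rho_4(r^3) is rotation by angle 2*pi*4*3/10, whose trace is 2*cos(2*pi*4*3/10) = -1/2 + sqrt(5)/2.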